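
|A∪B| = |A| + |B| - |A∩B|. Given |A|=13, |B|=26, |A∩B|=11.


|A ∪ B| = |A| + |B| - |A ∩ B|
= 13 + 26 - 11
= 28

|A ∪ B| = 28


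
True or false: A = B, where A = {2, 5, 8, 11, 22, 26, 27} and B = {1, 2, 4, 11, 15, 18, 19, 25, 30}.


Two sets are equal iff they have exactly the same elements.
A = {2, 5, 8, 11, 22, 26, 27}
B = {1, 2, 4, 11, 15, 18, 19, 25, 30}
Differences: {1, 4, 5, 8, 15, 18, 19, 22, 25, 26, 27, 30}
A ≠ B

No, A ≠ B


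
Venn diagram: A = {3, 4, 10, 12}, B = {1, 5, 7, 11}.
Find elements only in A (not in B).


A = {3, 4, 10, 12}
B = {1, 5, 7, 11}
Region: only in A (not in B)
Elements: {3, 4, 10, 12}

Elements only in A (not in B): {3, 4, 10, 12}


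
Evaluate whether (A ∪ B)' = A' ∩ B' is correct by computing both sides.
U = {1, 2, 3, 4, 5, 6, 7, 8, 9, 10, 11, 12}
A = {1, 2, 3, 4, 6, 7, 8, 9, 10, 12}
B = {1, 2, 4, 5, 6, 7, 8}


LHS: A ∪ B = {1, 2, 3, 4, 5, 6, 7, 8, 9, 10, 12}
(A ∪ B)' = U \ (A ∪ B) = {11}
A' = {5, 11}, B' = {3, 9, 10, 11, 12}
Claimed RHS: A' ∩ B' = {11}
Identity is VALID: LHS = RHS = {11} ✓

Identity is valid. (A ∪ B)' = A' ∩ B' = {11}


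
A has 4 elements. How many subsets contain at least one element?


Total subsets = 2^n = 2^4 = 16
Non-empty subsets exclude the empty set: 2^n - 1
= 16 - 1
= 15

Number of non-empty subsets = 15


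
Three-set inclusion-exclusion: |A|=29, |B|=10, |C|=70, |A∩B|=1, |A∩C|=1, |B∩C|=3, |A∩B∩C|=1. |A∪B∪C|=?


|A∪B∪C| = |A|+|B|+|C| - |A∩B|-|A∩C|-|B∩C| + |A∩B∩C|
= 29+10+70 - 1-1-3 + 1
= 109 - 5 + 1
= 105

|A ∪ B ∪ C| = 105


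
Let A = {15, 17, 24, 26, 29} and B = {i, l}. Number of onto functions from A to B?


n = |A| = 5, k = |B| = 2. Surjections via inclusion-exclusion:
S(n,k) = Σ(-1)^i × C(k,i) × (k-i)^n, i=0 to k
i=0: (-1)^0×C(2,0)×2^5 = 32
i=1: (-1)^1×C(2,1)×1^5 = -2
i=2: (-1)^2×C(2,2)×0^5 = 0
Total = 30

Number of surjections = 30


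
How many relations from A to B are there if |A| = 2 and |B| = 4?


A relation from A to B is any subset of A × B.
|A × B| = 2 × 4 = 8
# relations = 2^|A × B| = 2^8 = 256

Number of relations = 256


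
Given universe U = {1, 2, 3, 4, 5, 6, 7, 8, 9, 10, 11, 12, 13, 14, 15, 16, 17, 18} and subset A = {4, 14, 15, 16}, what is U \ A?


Aᶜ = U \ A = elements in U but not in A
U = {1, 2, 3, 4, 5, 6, 7, 8, 9, 10, 11, 12, 13, 14, 15, 16, 17, 18}
A = {4, 14, 15, 16}
Aᶜ = {1, 2, 3, 5, 6, 7, 8, 9, 10, 11, 12, 13, 17, 18}

Aᶜ = {1, 2, 3, 5, 6, 7, 8, 9, 10, 11, 12, 13, 17, 18}


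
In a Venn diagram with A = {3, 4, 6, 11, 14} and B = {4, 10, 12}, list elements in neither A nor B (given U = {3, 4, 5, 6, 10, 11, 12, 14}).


A = {3, 4, 6, 11, 14}
B = {4, 10, 12}
Region: in neither A nor B (given U = {3, 4, 5, 6, 10, 11, 12, 14})
Elements: {5}

Elements in neither A nor B (given U = {3, 4, 5, 6, 10, 11, 12, 14}): {5}


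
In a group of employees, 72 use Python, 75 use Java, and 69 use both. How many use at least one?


|A ∪ B| = |A| + |B| - |A ∩ B|
= 72 + 75 - 69
= 78

|A ∪ B| = 78


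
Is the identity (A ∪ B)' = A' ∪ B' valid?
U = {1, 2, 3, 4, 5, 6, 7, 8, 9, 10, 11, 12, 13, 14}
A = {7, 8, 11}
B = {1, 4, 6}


LHS: A ∪ B = {1, 4, 6, 7, 8, 11}
(A ∪ B)' = U \ (A ∪ B) = {2, 3, 5, 9, 10, 12, 13, 14}
A' = {1, 2, 3, 4, 5, 6, 9, 10, 12, 13, 14}, B' = {2, 3, 5, 7, 8, 9, 10, 11, 12, 13, 14}
Claimed RHS: A' ∪ B' = {1, 2, 3, 4, 5, 6, 7, 8, 9, 10, 11, 12, 13, 14}
Identity is INVALID: LHS = {2, 3, 5, 9, 10, 12, 13, 14} but the RHS claimed here equals {1, 2, 3, 4, 5, 6, 7, 8, 9, 10, 11, 12, 13, 14}. The correct form is (A ∪ B)' = A' ∩ B'.

Identity is invalid: (A ∪ B)' = {2, 3, 5, 9, 10, 12, 13, 14} but A' ∪ B' = {1, 2, 3, 4, 5, 6, 7, 8, 9, 10, 11, 12, 13, 14}. The correct De Morgan law is (A ∪ B)' = A' ∩ B'.


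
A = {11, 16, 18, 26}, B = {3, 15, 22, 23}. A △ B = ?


A △ B = (A \ B) ∪ (B \ A) = elements in exactly one of A or B
A \ B = {11, 16, 18, 26}
B \ A = {3, 15, 22, 23}
A △ B = {3, 11, 15, 16, 18, 22, 23, 26}

A △ B = {3, 11, 15, 16, 18, 22, 23, 26}


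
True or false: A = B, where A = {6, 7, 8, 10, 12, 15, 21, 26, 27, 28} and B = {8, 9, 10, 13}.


Two sets are equal iff they have exactly the same elements.
A = {6, 7, 8, 10, 12, 15, 21, 26, 27, 28}
B = {8, 9, 10, 13}
Differences: {6, 7, 9, 12, 13, 15, 21, 26, 27, 28}
A ≠ B

No, A ≠ B


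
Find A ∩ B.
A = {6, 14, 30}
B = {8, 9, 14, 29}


A ∩ B = elements in both A and B
A = {6, 14, 30}
B = {8, 9, 14, 29}
A ∩ B = {14}

A ∩ B = {14}


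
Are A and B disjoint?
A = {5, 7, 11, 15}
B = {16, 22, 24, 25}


Disjoint means A ∩ B = ∅.
A ∩ B = ∅
A ∩ B = ∅, so A and B are disjoint.

Yes, A and B are disjoint


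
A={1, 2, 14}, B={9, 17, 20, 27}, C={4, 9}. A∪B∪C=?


A ∪ B = {1, 2, 9, 14, 17, 20, 27}
(A ∪ B) ∪ C = {1, 2, 4, 9, 14, 17, 20, 27}

A ∪ B ∪ C = {1, 2, 4, 9, 14, 17, 20, 27}


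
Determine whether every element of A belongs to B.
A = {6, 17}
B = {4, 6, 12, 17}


A ⊆ B means every element of A is in B.
All elements of A are in B.
So A ⊆ B.

Yes, A ⊆ B


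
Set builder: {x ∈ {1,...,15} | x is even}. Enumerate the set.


Checking each candidate:
Condition: even numbers in {1,...,15}
Result = {2, 4, 6, 8, 10, 12, 14}

{2, 4, 6, 8, 10, 12, 14}


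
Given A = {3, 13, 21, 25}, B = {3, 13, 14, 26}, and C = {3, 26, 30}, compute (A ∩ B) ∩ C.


A ∩ B = {3, 13}
(A ∩ B) ∩ C = {3}

A ∩ B ∩ C = {3}


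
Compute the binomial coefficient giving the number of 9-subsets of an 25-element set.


C(n,k) = n! / (k!(n-k)!)
C(25,9) = 25! / (9!16!)
= 2042975

C(25,9) = 2042975


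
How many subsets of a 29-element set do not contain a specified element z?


Subsets of A avoiding z are subsets of A \ {z}, which has 28 elements.
Count = 2^(n-1) = 2^28
= 268435456

Number of subsets avoiding z = 268435456


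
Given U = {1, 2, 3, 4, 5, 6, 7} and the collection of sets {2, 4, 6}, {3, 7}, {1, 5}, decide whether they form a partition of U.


A partition requires: (1) non-empty parts, (2) pairwise disjoint, (3) union = U
Parts: {2, 4, 6}, {3, 7}, {1, 5}
Union of parts: {1, 2, 3, 4, 5, 6, 7}
U = {1, 2, 3, 4, 5, 6, 7}
All non-empty? True
Pairwise disjoint? True
Covers U? True

Yes, valid partition


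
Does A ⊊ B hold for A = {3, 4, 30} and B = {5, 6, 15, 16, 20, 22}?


A ⊂ B requires: A ⊆ B AND A ≠ B.
A ⊆ B? No
A ⊄ B, so A is not a proper subset.

No, A is not a proper subset of B


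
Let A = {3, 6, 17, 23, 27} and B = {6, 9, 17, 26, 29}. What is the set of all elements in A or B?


A ∪ B = all elements in A or B (or both)
A = {3, 6, 17, 23, 27}
B = {6, 9, 17, 26, 29}
A ∪ B = {3, 6, 9, 17, 23, 26, 27, 29}

A ∪ B = {3, 6, 9, 17, 23, 26, 27, 29}


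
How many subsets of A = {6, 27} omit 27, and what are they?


A subset of A that omits 27 is a subset of A \ {27}, so there are 2^(n-1) = 2^1 = 2 of them.
Subsets excluding 27: ∅, {6}

Subsets excluding 27 (2 total): ∅, {6}


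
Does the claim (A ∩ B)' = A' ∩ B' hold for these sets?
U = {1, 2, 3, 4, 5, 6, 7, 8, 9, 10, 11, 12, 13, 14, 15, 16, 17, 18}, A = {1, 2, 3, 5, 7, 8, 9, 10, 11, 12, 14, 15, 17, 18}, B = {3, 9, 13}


LHS: A ∩ B = {3, 9}
(A ∩ B)' = U \ (A ∩ B) = {1, 2, 4, 5, 6, 7, 8, 10, 11, 12, 13, 14, 15, 16, 17, 18}
A' = {4, 6, 13, 16}, B' = {1, 2, 4, 5, 6, 7, 8, 10, 11, 12, 14, 15, 16, 17, 18}
Claimed RHS: A' ∩ B' = {4, 6, 16}
Identity is INVALID: LHS = {1, 2, 4, 5, 6, 7, 8, 10, 11, 12, 13, 14, 15, 16, 17, 18} but the RHS claimed here equals {4, 6, 16}. The correct form is (A ∩ B)' = A' ∪ B'.

Identity is invalid: (A ∩ B)' = {1, 2, 4, 5, 6, 7, 8, 10, 11, 12, 13, 14, 15, 16, 17, 18} but A' ∩ B' = {4, 6, 16}. The correct De Morgan law is (A ∩ B)' = A' ∪ B'.


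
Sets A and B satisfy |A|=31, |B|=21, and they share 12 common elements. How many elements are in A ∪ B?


|A ∪ B| = |A| + |B| - |A ∩ B|
= 31 + 21 - 12
= 40

|A ∪ B| = 40


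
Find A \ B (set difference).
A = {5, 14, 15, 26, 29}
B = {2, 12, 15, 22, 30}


A \ B = elements in A but not in B
A = {5, 14, 15, 26, 29}
B = {2, 12, 15, 22, 30}
Remove from A any elements in B
A \ B = {5, 14, 26, 29}

A \ B = {5, 14, 26, 29}


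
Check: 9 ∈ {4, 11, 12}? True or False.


A = {4, 11, 12}
Checking if 9 is in A
9 is not in A → False

9 ∉ A


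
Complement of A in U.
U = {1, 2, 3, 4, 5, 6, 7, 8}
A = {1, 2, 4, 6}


Aᶜ = U \ A = elements in U but not in A
U = {1, 2, 3, 4, 5, 6, 7, 8}
A = {1, 2, 4, 6}
Aᶜ = {3, 5, 7, 8}

Aᶜ = {3, 5, 7, 8}


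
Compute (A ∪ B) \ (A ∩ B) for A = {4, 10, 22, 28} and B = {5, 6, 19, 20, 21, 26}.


A △ B = (A \ B) ∪ (B \ A) = elements in exactly one of A or B
A \ B = {4, 10, 22, 28}
B \ A = {5, 6, 19, 20, 21, 26}
A △ B = {4, 5, 6, 10, 19, 20, 21, 22, 26, 28}

A △ B = {4, 5, 6, 10, 19, 20, 21, 22, 26, 28}


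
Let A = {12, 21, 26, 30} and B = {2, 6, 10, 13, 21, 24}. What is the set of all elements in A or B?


A ∪ B = all elements in A or B (or both)
A = {12, 21, 26, 30}
B = {2, 6, 10, 13, 21, 24}
A ∪ B = {2, 6, 10, 12, 13, 21, 24, 26, 30}

A ∪ B = {2, 6, 10, 12, 13, 21, 24, 26, 30}


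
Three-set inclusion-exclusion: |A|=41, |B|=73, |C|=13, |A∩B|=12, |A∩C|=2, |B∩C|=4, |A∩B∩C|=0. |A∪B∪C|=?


|A∪B∪C| = |A|+|B|+|C| - |A∩B|-|A∩C|-|B∩C| + |A∩B∩C|
= 41+73+13 - 12-2-4 + 0
= 127 - 18 + 0
= 109

|A ∪ B ∪ C| = 109


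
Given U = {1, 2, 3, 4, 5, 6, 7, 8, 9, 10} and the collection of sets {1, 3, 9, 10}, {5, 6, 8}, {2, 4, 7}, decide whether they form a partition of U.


A partition requires: (1) non-empty parts, (2) pairwise disjoint, (3) union = U
Parts: {1, 3, 9, 10}, {5, 6, 8}, {2, 4, 7}
Union of parts: {1, 2, 3, 4, 5, 6, 7, 8, 9, 10}
U = {1, 2, 3, 4, 5, 6, 7, 8, 9, 10}
All non-empty? True
Pairwise disjoint? True
Covers U? True

Yes, valid partition


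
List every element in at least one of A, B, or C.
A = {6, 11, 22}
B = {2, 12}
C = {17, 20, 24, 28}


A ∪ B = {2, 6, 11, 12, 22}
(A ∪ B) ∪ C = {2, 6, 11, 12, 17, 20, 22, 24, 28}

A ∪ B ∪ C = {2, 6, 11, 12, 17, 20, 22, 24, 28}


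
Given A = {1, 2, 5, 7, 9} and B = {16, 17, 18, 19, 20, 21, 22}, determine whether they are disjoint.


Disjoint means A ∩ B = ∅.
A ∩ B = ∅
A ∩ B = ∅, so A and B are disjoint.

Yes, A and B are disjoint


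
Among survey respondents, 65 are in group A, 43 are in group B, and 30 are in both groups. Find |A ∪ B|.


|A ∪ B| = |A| + |B| - |A ∩ B|
= 65 + 43 - 30
= 78

|A ∪ B| = 78


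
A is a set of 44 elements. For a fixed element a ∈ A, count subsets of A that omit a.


Subsets of A avoiding a are subsets of A \ {a}, which has 43 elements.
Count = 2^(n-1) = 2^43
= 8796093022208

Number of subsets avoiding a = 8796093022208


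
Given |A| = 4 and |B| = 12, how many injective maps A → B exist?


An injection sends each of |A| = 4 inputs to a distinct output in B.
# injections = |B|·(|B|-1)·…·(|B|-|A|+1) = 12! / (12 - 4)!
= 12 × 11 × 10 × 9
= 11880

Number of injections = 11880


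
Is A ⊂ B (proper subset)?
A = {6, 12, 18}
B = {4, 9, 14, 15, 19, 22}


A ⊂ B requires: A ⊆ B AND A ≠ B.
A ⊆ B? No
A ⊄ B, so A is not a proper subset.

No, A is not a proper subset of B


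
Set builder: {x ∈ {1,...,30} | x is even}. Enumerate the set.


Checking each candidate:
Condition: even numbers in {1,...,30}
Result = {2, 4, 6, 8, 10, 12, 14, 16, 18, 20, 22, 24, 26, 28, 30}

{2, 4, 6, 8, 10, 12, 14, 16, 18, 20, 22, 24, 26, 28, 30}


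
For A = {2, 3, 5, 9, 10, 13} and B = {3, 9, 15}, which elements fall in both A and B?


A = {2, 3, 5, 9, 10, 13}
B = {3, 9, 15}
Region: in both A and B
Elements: {3, 9}

Elements in both A and B: {3, 9}


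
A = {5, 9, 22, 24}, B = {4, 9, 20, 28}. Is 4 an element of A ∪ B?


A = {5, 9, 22, 24}, B = {4, 9, 20, 28}
A ∪ B = all elements in A or B
A ∪ B = {4, 5, 9, 20, 22, 24, 28}
Checking if 4 ∈ A ∪ B
4 is in A ∪ B → True

4 ∈ A ∪ B


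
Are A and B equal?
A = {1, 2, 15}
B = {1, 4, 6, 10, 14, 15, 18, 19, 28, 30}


Two sets are equal iff they have exactly the same elements.
A = {1, 2, 15}
B = {1, 4, 6, 10, 14, 15, 18, 19, 28, 30}
Differences: {2, 4, 6, 10, 14, 18, 19, 28, 30}
A ≠ B

No, A ≠ B


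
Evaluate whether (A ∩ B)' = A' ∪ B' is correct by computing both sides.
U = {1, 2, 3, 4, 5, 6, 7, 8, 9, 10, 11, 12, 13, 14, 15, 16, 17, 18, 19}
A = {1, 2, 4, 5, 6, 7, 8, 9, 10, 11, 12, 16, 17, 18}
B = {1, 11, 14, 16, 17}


LHS: A ∩ B = {1, 11, 16, 17}
(A ∩ B)' = U \ (A ∩ B) = {2, 3, 4, 5, 6, 7, 8, 9, 10, 12, 13, 14, 15, 18, 19}
A' = {3, 13, 14, 15, 19}, B' = {2, 3, 4, 5, 6, 7, 8, 9, 10, 12, 13, 15, 18, 19}
Claimed RHS: A' ∪ B' = {2, 3, 4, 5, 6, 7, 8, 9, 10, 12, 13, 14, 15, 18, 19}
Identity is VALID: LHS = RHS = {2, 3, 4, 5, 6, 7, 8, 9, 10, 12, 13, 14, 15, 18, 19} ✓

Identity is valid. (A ∩ B)' = A' ∪ B' = {2, 3, 4, 5, 6, 7, 8, 9, 10, 12, 13, 14, 15, 18, 19}


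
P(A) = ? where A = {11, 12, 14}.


|A| = 3, so |P(A)| = 2^3 = 8
Enumerate subsets by cardinality (0 to 3):
∅, {11}, {12}, {14}, {11, 12}, {11, 14}, {12, 14}, {11, 12, 14}

P(A) has 8 subsets: ∅, {11}, {12}, {14}, {11, 12}, {11, 14}, {12, 14}, {11, 12, 14}


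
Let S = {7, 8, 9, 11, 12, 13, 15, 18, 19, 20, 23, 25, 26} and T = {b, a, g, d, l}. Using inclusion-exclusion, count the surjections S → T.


n = |S| = 13, k = |T| = 5. Surjections via inclusion-exclusion:
S(n,k) = Σ(-1)^i × C(k,i) × (k-i)^n, i=0 to k
i=0: (-1)^0×C(5,0)×5^13 = 1220703125
i=1: (-1)^1×C(5,1)×4^13 = -335544320
i=2: (-1)^2×C(5,2)×3^13 = 15943230
i=3: (-1)^3×C(5,3)×2^13 = -81920
i=4: (-1)^4×C(5,4)×1^13 = 5
i=5: (-1)^5×C(5,5)×0^13 = 0
Total = 901020120

Number of surjections = 901020120


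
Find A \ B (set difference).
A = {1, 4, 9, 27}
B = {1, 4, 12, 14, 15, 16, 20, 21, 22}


A \ B = elements in A but not in B
A = {1, 4, 9, 27}
B = {1, 4, 12, 14, 15, 16, 20, 21, 22}
Remove from A any elements in B
A \ B = {9, 27}

A \ B = {9, 27}


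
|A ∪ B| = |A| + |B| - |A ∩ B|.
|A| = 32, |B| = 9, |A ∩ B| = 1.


|A ∪ B| = |A| + |B| - |A ∩ B|
= 32 + 9 - 1
= 40

|A ∪ B| = 40


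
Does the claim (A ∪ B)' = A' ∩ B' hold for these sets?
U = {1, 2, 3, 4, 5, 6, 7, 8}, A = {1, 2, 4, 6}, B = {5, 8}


LHS: A ∪ B = {1, 2, 4, 5, 6, 8}
(A ∪ B)' = U \ (A ∪ B) = {3, 7}
A' = {3, 5, 7, 8}, B' = {1, 2, 3, 4, 6, 7}
Claimed RHS: A' ∩ B' = {3, 7}
Identity is VALID: LHS = RHS = {3, 7} ✓

Identity is valid. (A ∪ B)' = A' ∩ B' = {3, 7}


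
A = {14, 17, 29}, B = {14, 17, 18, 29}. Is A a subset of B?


A ⊆ B means every element of A is in B.
All elements of A are in B.
So A ⊆ B.

Yes, A ⊆ B


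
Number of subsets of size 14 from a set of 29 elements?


C(n,k) = n! / (k!(n-k)!)
C(29,14) = 29! / (14!15!)
= 77558760

C(29,14) = 77558760


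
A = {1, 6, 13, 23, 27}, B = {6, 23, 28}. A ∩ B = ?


A ∩ B = elements in both A and B
A = {1, 6, 13, 23, 27}
B = {6, 23, 28}
A ∩ B = {6, 23}

A ∩ B = {6, 23}


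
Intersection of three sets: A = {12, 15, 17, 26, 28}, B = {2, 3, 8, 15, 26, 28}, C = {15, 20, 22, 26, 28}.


A ∩ B = {15, 26, 28}
(A ∩ B) ∩ C = {15, 26, 28}

A ∩ B ∩ C = {15, 26, 28}


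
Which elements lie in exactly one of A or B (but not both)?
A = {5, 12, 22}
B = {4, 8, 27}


A △ B = (A \ B) ∪ (B \ A) = elements in exactly one of A or B
A \ B = {5, 12, 22}
B \ A = {4, 8, 27}
A △ B = {4, 5, 8, 12, 22, 27}

A △ B = {4, 5, 8, 12, 22, 27}


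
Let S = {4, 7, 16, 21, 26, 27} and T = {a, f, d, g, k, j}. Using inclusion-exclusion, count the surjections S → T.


n = |S| = 6, k = |T| = 6. Surjections via inclusion-exclusion:
S(n,k) = Σ(-1)^i × C(k,i) × (k-i)^n, i=0 to k
i=0: (-1)^0×C(6,0)×6^6 = 46656
i=1: (-1)^1×C(6,1)×5^6 = -93750
i=2: (-1)^2×C(6,2)×4^6 = 61440
i=3: (-1)^3×C(6,3)×3^6 = -14580
i=4: (-1)^4×C(6,4)×2^6 = 960
i=5: (-1)^5×C(6,5)×1^6 = -6
i=6: (-1)^6×C(6,6)×0^6 = 0
Total = 720

Number of surjections = 720


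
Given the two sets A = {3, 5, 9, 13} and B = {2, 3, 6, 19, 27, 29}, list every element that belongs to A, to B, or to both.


A ∪ B = all elements in A or B (or both)
A = {3, 5, 9, 13}
B = {2, 3, 6, 19, 27, 29}
A ∪ B = {2, 3, 5, 6, 9, 13, 19, 27, 29}

A ∪ B = {2, 3, 5, 6, 9, 13, 19, 27, 29}


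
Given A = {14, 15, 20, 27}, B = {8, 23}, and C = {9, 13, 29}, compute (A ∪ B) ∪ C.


A ∪ B = {8, 14, 15, 20, 23, 27}
(A ∪ B) ∪ C = {8, 9, 13, 14, 15, 20, 23, 27, 29}

A ∪ B ∪ C = {8, 9, 13, 14, 15, 20, 23, 27, 29}


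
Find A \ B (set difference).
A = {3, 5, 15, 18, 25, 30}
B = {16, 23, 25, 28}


A \ B = elements in A but not in B
A = {3, 5, 15, 18, 25, 30}
B = {16, 23, 25, 28}
Remove from A any elements in B
A \ B = {3, 5, 15, 18, 30}

A \ B = {3, 5, 15, 18, 30}


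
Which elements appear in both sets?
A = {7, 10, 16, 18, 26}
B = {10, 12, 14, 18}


A ∩ B = elements in both A and B
A = {7, 10, 16, 18, 26}
B = {10, 12, 14, 18}
A ∩ B = {10, 18}

A ∩ B = {10, 18}


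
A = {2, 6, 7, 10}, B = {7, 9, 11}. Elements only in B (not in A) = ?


A = {2, 6, 7, 10}
B = {7, 9, 11}
Region: only in B (not in A)
Elements: {9, 11}

Elements only in B (not in A): {9, 11}


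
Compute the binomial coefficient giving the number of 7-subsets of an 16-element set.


C(n,k) = n! / (k!(n-k)!)
C(16,7) = 16! / (7!9!)
= 11440

C(16,7) = 11440


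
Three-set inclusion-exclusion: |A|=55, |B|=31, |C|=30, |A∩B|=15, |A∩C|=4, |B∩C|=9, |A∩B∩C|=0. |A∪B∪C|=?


|A∪B∪C| = |A|+|B|+|C| - |A∩B|-|A∩C|-|B∩C| + |A∩B∩C|
= 55+31+30 - 15-4-9 + 0
= 116 - 28 + 0
= 88

|A ∪ B ∪ C| = 88


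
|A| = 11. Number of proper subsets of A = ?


Total subsets = 2^n = 2^11 = 2048
Proper subsets exclude the set itself: 2^n - 1
= 2048 - 1
= 2047

Number of proper subsets = 2047


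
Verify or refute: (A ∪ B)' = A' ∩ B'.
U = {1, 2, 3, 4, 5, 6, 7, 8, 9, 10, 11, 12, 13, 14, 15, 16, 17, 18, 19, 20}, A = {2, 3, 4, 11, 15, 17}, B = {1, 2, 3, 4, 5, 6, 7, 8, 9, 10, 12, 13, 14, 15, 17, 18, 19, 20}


LHS: A ∪ B = {1, 2, 3, 4, 5, 6, 7, 8, 9, 10, 11, 12, 13, 14, 15, 17, 18, 19, 20}
(A ∪ B)' = U \ (A ∪ B) = {16}
A' = {1, 5, 6, 7, 8, 9, 10, 12, 13, 14, 16, 18, 19, 20}, B' = {11, 16}
Claimed RHS: A' ∩ B' = {16}
Identity is VALID: LHS = RHS = {16} ✓

Identity is valid. (A ∪ B)' = A' ∩ B' = {16}


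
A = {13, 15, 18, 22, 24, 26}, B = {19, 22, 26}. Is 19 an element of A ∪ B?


A = {13, 15, 18, 22, 24, 26}, B = {19, 22, 26}
A ∪ B = all elements in A or B
A ∪ B = {13, 15, 18, 19, 22, 24, 26}
Checking if 19 ∈ A ∪ B
19 is in A ∪ B → True

19 ∈ A ∪ B


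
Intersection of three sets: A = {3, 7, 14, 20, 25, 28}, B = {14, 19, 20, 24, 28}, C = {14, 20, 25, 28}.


A ∩ B = {14, 20, 28}
(A ∩ B) ∩ C = {14, 20, 28}

A ∩ B ∩ C = {14, 20, 28}


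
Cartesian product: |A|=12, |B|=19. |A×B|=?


|A × B| = |A| × |B|
= 12 × 19
= 228

|A × B| = 228


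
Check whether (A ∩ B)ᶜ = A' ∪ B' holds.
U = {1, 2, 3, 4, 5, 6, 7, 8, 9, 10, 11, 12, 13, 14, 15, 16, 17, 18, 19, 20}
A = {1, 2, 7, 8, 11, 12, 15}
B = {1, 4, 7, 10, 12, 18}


LHS: A ∩ B = {1, 7, 12}
(A ∩ B)' = U \ (A ∩ B) = {2, 3, 4, 5, 6, 8, 9, 10, 11, 13, 14, 15, 16, 17, 18, 19, 20}
A' = {3, 4, 5, 6, 9, 10, 13, 14, 16, 17, 18, 19, 20}, B' = {2, 3, 5, 6, 8, 9, 11, 13, 14, 15, 16, 17, 19, 20}
Claimed RHS: A' ∪ B' = {2, 3, 4, 5, 6, 8, 9, 10, 11, 13, 14, 15, 16, 17, 18, 19, 20}
Identity is VALID: LHS = RHS = {2, 3, 4, 5, 6, 8, 9, 10, 11, 13, 14, 15, 16, 17, 18, 19, 20} ✓

Identity is valid. (A ∩ B)' = A' ∪ B' = {2, 3, 4, 5, 6, 8, 9, 10, 11, 13, 14, 15, 16, 17, 18, 19, 20}


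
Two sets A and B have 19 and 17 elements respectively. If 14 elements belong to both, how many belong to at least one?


|A ∪ B| = |A| + |B| - |A ∩ B|
= 19 + 17 - 14
= 22

|A ∪ B| = 22


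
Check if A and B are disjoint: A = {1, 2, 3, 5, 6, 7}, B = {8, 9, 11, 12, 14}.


Disjoint means A ∩ B = ∅.
A ∩ B = ∅
A ∩ B = ∅, so A and B are disjoint.

Yes, A and B are disjoint


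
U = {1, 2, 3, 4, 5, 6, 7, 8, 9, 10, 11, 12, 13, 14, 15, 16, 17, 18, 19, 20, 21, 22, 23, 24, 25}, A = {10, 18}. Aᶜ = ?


Aᶜ = U \ A = elements in U but not in A
U = {1, 2, 3, 4, 5, 6, 7, 8, 9, 10, 11, 12, 13, 14, 15, 16, 17, 18, 19, 20, 21, 22, 23, 24, 25}
A = {10, 18}
Aᶜ = {1, 2, 3, 4, 5, 6, 7, 8, 9, 11, 12, 13, 14, 15, 16, 17, 19, 20, 21, 22, 23, 24, 25}

Aᶜ = {1, 2, 3, 4, 5, 6, 7, 8, 9, 11, 12, 13, 14, 15, 16, 17, 19, 20, 21, 22, 23, 24, 25}


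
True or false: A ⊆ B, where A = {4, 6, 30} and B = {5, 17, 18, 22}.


A ⊆ B means every element of A is in B.
Elements in A not in B: {4, 6, 30}
So A ⊄ B.

No, A ⊄ B


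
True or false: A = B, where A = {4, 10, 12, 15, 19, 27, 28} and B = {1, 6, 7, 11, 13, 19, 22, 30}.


Two sets are equal iff they have exactly the same elements.
A = {4, 10, 12, 15, 19, 27, 28}
B = {1, 6, 7, 11, 13, 19, 22, 30}
Differences: {1, 4, 6, 7, 10, 11, 12, 13, 15, 22, 27, 28, 30}
A ≠ B

No, A ≠ B


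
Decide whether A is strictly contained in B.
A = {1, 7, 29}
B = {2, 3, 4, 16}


A ⊂ B requires: A ⊆ B AND A ≠ B.
A ⊆ B? No
A ⊄ B, so A is not a proper subset.

No, A is not a proper subset of B


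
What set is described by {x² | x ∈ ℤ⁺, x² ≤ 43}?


Checking each candidate:
Condition: positive perfect squares ≤ 43
Result = {1, 4, 9, 16, 25, 36}

{1, 4, 9, 16, 25, 36}


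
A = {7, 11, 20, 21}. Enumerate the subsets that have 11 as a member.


A subset of A contains 11 iff the remaining 3 elements form any subset of A \ {11}.
Count: 2^(n-1) = 2^3 = 8
Subsets containing 11: {11}, {7, 11}, {11, 20}, {11, 21}, {7, 11, 20}, {7, 11, 21}, {11, 20, 21}, {7, 11, 20, 21}

Subsets containing 11 (8 total): {11}, {7, 11}, {11, 20}, {11, 21}, {7, 11, 20}, {7, 11, 21}, {11, 20, 21}, {7, 11, 20, 21}


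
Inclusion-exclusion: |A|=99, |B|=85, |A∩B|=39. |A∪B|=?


|A ∪ B| = |A| + |B| - |A ∩ B|
= 99 + 85 - 39
= 145

|A ∪ B| = 145


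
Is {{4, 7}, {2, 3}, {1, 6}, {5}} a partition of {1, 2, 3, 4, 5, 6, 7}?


A partition requires: (1) non-empty parts, (2) pairwise disjoint, (3) union = U
Parts: {4, 7}, {2, 3}, {1, 6}, {5}
Union of parts: {1, 2, 3, 4, 5, 6, 7}
U = {1, 2, 3, 4, 5, 6, 7}
All non-empty? True
Pairwise disjoint? True
Covers U? True

Yes, valid partition


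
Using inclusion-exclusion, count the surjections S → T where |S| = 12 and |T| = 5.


n = |S| = 12, k = |T| = 5. Surjections via inclusion-exclusion:
S(n,k) = Σ(-1)^i × C(k,i) × (k-i)^n, i=0 to k
i=0: (-1)^0×C(5,0)×5^12 = 244140625
i=1: (-1)^1×C(5,1)×4^12 = -83886080
i=2: (-1)^2×C(5,2)×3^12 = 5314410
i=3: (-1)^3×C(5,3)×2^12 = -40960
i=4: (-1)^4×C(5,4)×1^12 = 5
i=5: (-1)^5×C(5,5)×0^12 = 0
Total = 165528000

Number of surjections = 165528000


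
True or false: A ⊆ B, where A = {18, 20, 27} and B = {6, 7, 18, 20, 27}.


A ⊆ B means every element of A is in B.
All elements of A are in B.
So A ⊆ B.

Yes, A ⊆ B


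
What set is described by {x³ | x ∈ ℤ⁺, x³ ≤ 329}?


Checking each candidate:
Condition: positive perfect cubes ≤ 329
Result = {1, 8, 27, 64, 125, 216}

{1, 8, 27, 64, 125, 216}


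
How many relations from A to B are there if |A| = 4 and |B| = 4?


A relation from A to B is any subset of A × B.
|A × B| = 4 × 4 = 16
# relations = 2^|A × B| = 2^16 = 65536

Number of relations = 65536


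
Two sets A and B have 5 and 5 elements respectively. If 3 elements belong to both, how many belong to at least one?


|A ∪ B| = |A| + |B| - |A ∩ B|
= 5 + 5 - 3
= 7

|A ∪ B| = 7


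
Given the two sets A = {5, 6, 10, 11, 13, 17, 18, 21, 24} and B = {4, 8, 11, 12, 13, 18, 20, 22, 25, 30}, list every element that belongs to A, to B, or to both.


A ∪ B = all elements in A or B (or both)
A = {5, 6, 10, 11, 13, 17, 18, 21, 24}
B = {4, 8, 11, 12, 13, 18, 20, 22, 25, 30}
A ∪ B = {4, 5, 6, 8, 10, 11, 12, 13, 17, 18, 20, 21, 22, 24, 25, 30}

A ∪ B = {4, 5, 6, 8, 10, 11, 12, 13, 17, 18, 20, 21, 22, 24, 25, 30}


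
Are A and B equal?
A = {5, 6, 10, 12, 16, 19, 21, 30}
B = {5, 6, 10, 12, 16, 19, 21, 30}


Two sets are equal iff they have exactly the same elements.
A = {5, 6, 10, 12, 16, 19, 21, 30}
B = {5, 6, 10, 12, 16, 19, 21, 30}
Same elements → A = B

Yes, A = B


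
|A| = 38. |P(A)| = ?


Number of subsets = 2^n
= 2^38
= 274877906944

|P(A)| = 274877906944


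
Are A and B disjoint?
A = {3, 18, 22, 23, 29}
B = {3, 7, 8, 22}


Disjoint means A ∩ B = ∅.
A ∩ B = {3, 22}
A ∩ B ≠ ∅, so A and B are NOT disjoint.

No, A and B are not disjoint (A ∩ B = {3, 22})


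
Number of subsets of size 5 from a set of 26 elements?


C(n,k) = n! / (k!(n-k)!)
C(26,5) = 26! / (5!21!)
= 65780

C(26,5) = 65780


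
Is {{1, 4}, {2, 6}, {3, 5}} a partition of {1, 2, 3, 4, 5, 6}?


A partition requires: (1) non-empty parts, (2) pairwise disjoint, (3) union = U
Parts: {1, 4}, {2, 6}, {3, 5}
Union of parts: {1, 2, 3, 4, 5, 6}
U = {1, 2, 3, 4, 5, 6}
All non-empty? True
Pairwise disjoint? True
Covers U? True

Yes, valid partition


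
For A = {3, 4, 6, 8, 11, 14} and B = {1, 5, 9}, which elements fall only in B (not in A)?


A = {3, 4, 6, 8, 11, 14}
B = {1, 5, 9}
Region: only in B (not in A)
Elements: {1, 5, 9}

Elements only in B (not in A): {1, 5, 9}


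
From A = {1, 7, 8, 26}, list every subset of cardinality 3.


|A| = 4, so A has C(4,3) = 4 subsets of size 3.
Enumerate by choosing 3 elements from A at a time:
{1, 7, 8}, {1, 7, 26}, {1, 8, 26}, {7, 8, 26}

3-element subsets (4 total): {1, 7, 8}, {1, 7, 26}, {1, 8, 26}, {7, 8, 26}


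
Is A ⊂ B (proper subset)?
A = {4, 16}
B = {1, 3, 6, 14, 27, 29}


A ⊂ B requires: A ⊆ B AND A ≠ B.
A ⊆ B? No
A ⊄ B, so A is not a proper subset.

No, A is not a proper subset of B


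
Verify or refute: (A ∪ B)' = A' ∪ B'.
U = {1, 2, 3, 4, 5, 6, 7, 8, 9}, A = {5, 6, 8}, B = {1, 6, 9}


LHS: A ∪ B = {1, 5, 6, 8, 9}
(A ∪ B)' = U \ (A ∪ B) = {2, 3, 4, 7}
A' = {1, 2, 3, 4, 7, 9}, B' = {2, 3, 4, 5, 7, 8}
Claimed RHS: A' ∪ B' = {1, 2, 3, 4, 5, 7, 8, 9}
Identity is INVALID: LHS = {2, 3, 4, 7} but the RHS claimed here equals {1, 2, 3, 4, 5, 7, 8, 9}. The correct form is (A ∪ B)' = A' ∩ B'.

Identity is invalid: (A ∪ B)' = {2, 3, 4, 7} but A' ∪ B' = {1, 2, 3, 4, 5, 7, 8, 9}. The correct De Morgan law is (A ∪ B)' = A' ∩ B'.


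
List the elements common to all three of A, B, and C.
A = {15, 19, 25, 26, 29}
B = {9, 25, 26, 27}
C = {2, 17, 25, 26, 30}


A ∩ B = {25, 26}
(A ∩ B) ∩ C = {25, 26}

A ∩ B ∩ C = {25, 26}


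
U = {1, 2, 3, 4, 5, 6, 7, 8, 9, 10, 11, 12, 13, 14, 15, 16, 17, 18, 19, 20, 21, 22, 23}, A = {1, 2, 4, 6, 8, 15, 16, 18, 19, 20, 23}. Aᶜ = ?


Aᶜ = U \ A = elements in U but not in A
U = {1, 2, 3, 4, 5, 6, 7, 8, 9, 10, 11, 12, 13, 14, 15, 16, 17, 18, 19, 20, 21, 22, 23}
A = {1, 2, 4, 6, 8, 15, 16, 18, 19, 20, 23}
Aᶜ = {3, 5, 7, 9, 10, 11, 12, 13, 14, 17, 21, 22}

Aᶜ = {3, 5, 7, 9, 10, 11, 12, 13, 14, 17, 21, 22}


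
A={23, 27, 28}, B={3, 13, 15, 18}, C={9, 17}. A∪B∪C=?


A ∪ B = {3, 13, 15, 18, 23, 27, 28}
(A ∪ B) ∪ C = {3, 9, 13, 15, 17, 18, 23, 27, 28}

A ∪ B ∪ C = {3, 9, 13, 15, 17, 18, 23, 27, 28}


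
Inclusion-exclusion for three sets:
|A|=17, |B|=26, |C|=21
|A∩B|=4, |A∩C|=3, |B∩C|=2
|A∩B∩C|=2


|A∪B∪C| = |A|+|B|+|C| - |A∩B|-|A∩C|-|B∩C| + |A∩B∩C|
= 17+26+21 - 4-3-2 + 2
= 64 - 9 + 2
= 57

|A ∪ B ∪ C| = 57


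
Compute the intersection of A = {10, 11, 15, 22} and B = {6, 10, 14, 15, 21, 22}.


A ∩ B = elements in both A and B
A = {10, 11, 15, 22}
B = {6, 10, 14, 15, 21, 22}
A ∩ B = {10, 15, 22}

A ∩ B = {10, 15, 22}


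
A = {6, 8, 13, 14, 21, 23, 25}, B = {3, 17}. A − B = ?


A \ B = elements in A but not in B
A = {6, 8, 13, 14, 21, 23, 25}
B = {3, 17}
Remove from A any elements in B
A \ B = {6, 8, 13, 14, 21, 23, 25}

A \ B = {6, 8, 13, 14, 21, 23, 25}


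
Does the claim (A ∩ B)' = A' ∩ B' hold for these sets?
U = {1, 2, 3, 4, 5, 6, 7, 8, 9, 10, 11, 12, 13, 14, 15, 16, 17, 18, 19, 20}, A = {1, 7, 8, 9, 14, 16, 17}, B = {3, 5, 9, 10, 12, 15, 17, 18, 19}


LHS: A ∩ B = {9, 17}
(A ∩ B)' = U \ (A ∩ B) = {1, 2, 3, 4, 5, 6, 7, 8, 10, 11, 12, 13, 14, 15, 16, 18, 19, 20}
A' = {2, 3, 4, 5, 6, 10, 11, 12, 13, 15, 18, 19, 20}, B' = {1, 2, 4, 6, 7, 8, 11, 13, 14, 16, 20}
Claimed RHS: A' ∩ B' = {2, 4, 6, 11, 13, 20}
Identity is INVALID: LHS = {1, 2, 3, 4, 5, 6, 7, 8, 10, 11, 12, 13, 14, 15, 16, 18, 19, 20} but the RHS claimed here equals {2, 4, 6, 11, 13, 20}. The correct form is (A ∩ B)' = A' ∪ B'.

Identity is invalid: (A ∩ B)' = {1, 2, 3, 4, 5, 6, 7, 8, 10, 11, 12, 13, 14, 15, 16, 18, 19, 20} but A' ∩ B' = {2, 4, 6, 11, 13, 20}. The correct De Morgan law is (A ∩ B)' = A' ∪ B'.


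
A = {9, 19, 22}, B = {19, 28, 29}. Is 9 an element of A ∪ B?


A = {9, 19, 22}, B = {19, 28, 29}
A ∪ B = all elements in A or B
A ∪ B = {9, 19, 22, 28, 29}
Checking if 9 ∈ A ∪ B
9 is in A ∪ B → True

9 ∈ A ∪ B


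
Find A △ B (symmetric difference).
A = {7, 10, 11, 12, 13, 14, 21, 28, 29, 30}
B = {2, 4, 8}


A △ B = (A \ B) ∪ (B \ A) = elements in exactly one of A or B
A \ B = {7, 10, 11, 12, 13, 14, 21, 28, 29, 30}
B \ A = {2, 4, 8}
A △ B = {2, 4, 7, 8, 10, 11, 12, 13, 14, 21, 28, 29, 30}

A △ B = {2, 4, 7, 8, 10, 11, 12, 13, 14, 21, 28, 29, 30}


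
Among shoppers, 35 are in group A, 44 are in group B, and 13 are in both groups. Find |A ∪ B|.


|A ∪ B| = |A| + |B| - |A ∩ B|
= 35 + 44 - 13
= 66

|A ∪ B| = 66


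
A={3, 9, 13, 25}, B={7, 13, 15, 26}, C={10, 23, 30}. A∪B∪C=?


A ∪ B = {3, 7, 9, 13, 15, 25, 26}
(A ∪ B) ∪ C = {3, 7, 9, 10, 13, 15, 23, 25, 26, 30}

A ∪ B ∪ C = {3, 7, 9, 10, 13, 15, 23, 25, 26, 30}


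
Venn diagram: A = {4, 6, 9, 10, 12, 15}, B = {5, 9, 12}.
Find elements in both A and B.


A = {4, 6, 9, 10, 12, 15}
B = {5, 9, 12}
Region: in both A and B
Elements: {9, 12}

Elements in both A and B: {9, 12}


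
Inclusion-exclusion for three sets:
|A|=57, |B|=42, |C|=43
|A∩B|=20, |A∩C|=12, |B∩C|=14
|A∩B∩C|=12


|A∪B∪C| = |A|+|B|+|C| - |A∩B|-|A∩C|-|B∩C| + |A∩B∩C|
= 57+42+43 - 20-12-14 + 12
= 142 - 46 + 12
= 108

|A ∪ B ∪ C| = 108


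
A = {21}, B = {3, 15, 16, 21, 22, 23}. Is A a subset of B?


A ⊆ B means every element of A is in B.
All elements of A are in B.
So A ⊆ B.

Yes, A ⊆ B


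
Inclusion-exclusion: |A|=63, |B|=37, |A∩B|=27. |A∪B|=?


|A ∪ B| = |A| + |B| - |A ∩ B|
= 63 + 37 - 27
= 73

|A ∪ B| = 73


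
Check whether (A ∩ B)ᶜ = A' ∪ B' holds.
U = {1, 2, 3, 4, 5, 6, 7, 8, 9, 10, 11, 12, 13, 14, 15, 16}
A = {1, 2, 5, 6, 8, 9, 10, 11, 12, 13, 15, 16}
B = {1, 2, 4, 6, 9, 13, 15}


LHS: A ∩ B = {1, 2, 6, 9, 13, 15}
(A ∩ B)' = U \ (A ∩ B) = {3, 4, 5, 7, 8, 10, 11, 12, 14, 16}
A' = {3, 4, 7, 14}, B' = {3, 5, 7, 8, 10, 11, 12, 14, 16}
Claimed RHS: A' ∪ B' = {3, 4, 5, 7, 8, 10, 11, 12, 14, 16}
Identity is VALID: LHS = RHS = {3, 4, 5, 7, 8, 10, 11, 12, 14, 16} ✓

Identity is valid. (A ∩ B)' = A' ∪ B' = {3, 4, 5, 7, 8, 10, 11, 12, 14, 16}


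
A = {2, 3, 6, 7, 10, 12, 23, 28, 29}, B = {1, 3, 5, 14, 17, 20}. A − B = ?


A \ B = elements in A but not in B
A = {2, 3, 6, 7, 10, 12, 23, 28, 29}
B = {1, 3, 5, 14, 17, 20}
Remove from A any elements in B
A \ B = {2, 6, 7, 10, 12, 23, 28, 29}

A \ B = {2, 6, 7, 10, 12, 23, 28, 29}


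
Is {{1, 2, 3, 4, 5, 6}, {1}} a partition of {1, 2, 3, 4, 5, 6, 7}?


A partition requires: (1) non-empty parts, (2) pairwise disjoint, (3) union = U
Parts: {1, 2, 3, 4, 5, 6}, {1}
Union of parts: {1, 2, 3, 4, 5, 6}
U = {1, 2, 3, 4, 5, 6, 7}
All non-empty? True
Pairwise disjoint? False
Covers U? False

No, not a valid partition


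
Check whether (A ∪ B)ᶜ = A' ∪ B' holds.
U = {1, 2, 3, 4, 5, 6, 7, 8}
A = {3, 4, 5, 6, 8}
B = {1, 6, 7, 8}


LHS: A ∪ B = {1, 3, 4, 5, 6, 7, 8}
(A ∪ B)' = U \ (A ∪ B) = {2}
A' = {1, 2, 7}, B' = {2, 3, 4, 5}
Claimed RHS: A' ∪ B' = {1, 2, 3, 4, 5, 7}
Identity is INVALID: LHS = {2} but the RHS claimed here equals {1, 2, 3, 4, 5, 7}. The correct form is (A ∪ B)' = A' ∩ B'.

Identity is invalid: (A ∪ B)' = {2} but A' ∪ B' = {1, 2, 3, 4, 5, 7}. The correct De Morgan law is (A ∪ B)' = A' ∩ B'.


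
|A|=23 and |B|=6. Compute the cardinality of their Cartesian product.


|A × B| = |A| × |B|
= 23 × 6
= 138

|A × B| = 138


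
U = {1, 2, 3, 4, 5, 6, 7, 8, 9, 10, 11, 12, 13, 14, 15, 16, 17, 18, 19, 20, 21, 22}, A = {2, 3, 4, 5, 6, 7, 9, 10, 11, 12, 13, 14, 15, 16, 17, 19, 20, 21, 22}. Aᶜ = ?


Aᶜ = U \ A = elements in U but not in A
U = {1, 2, 3, 4, 5, 6, 7, 8, 9, 10, 11, 12, 13, 14, 15, 16, 17, 18, 19, 20, 21, 22}
A = {2, 3, 4, 5, 6, 7, 9, 10, 11, 12, 13, 14, 15, 16, 17, 19, 20, 21, 22}
Aᶜ = {1, 8, 18}

Aᶜ = {1, 8, 18}


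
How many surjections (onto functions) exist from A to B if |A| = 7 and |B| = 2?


n = |A| = 7, k = |B| = 2. Surjections via inclusion-exclusion:
S(n,k) = Σ(-1)^i × C(k,i) × (k-i)^n, i=0 to k
i=0: (-1)^0×C(2,0)×2^7 = 128
i=1: (-1)^1×C(2,1)×1^7 = -2
i=2: (-1)^2×C(2,2)×0^7 = 0
Total = 126

Number of surjections = 126


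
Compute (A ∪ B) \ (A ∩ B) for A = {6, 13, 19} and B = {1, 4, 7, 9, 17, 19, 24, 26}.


A △ B = (A \ B) ∪ (B \ A) = elements in exactly one of A or B
A \ B = {6, 13}
B \ A = {1, 4, 7, 9, 17, 24, 26}
A △ B = {1, 4, 6, 7, 9, 13, 17, 24, 26}

A △ B = {1, 4, 6, 7, 9, 13, 17, 24, 26}


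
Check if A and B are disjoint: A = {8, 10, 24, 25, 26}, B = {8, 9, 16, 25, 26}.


Disjoint means A ∩ B = ∅.
A ∩ B = {8, 25, 26}
A ∩ B ≠ ∅, so A and B are NOT disjoint.

No, A and B are not disjoint (A ∩ B = {8, 25, 26})


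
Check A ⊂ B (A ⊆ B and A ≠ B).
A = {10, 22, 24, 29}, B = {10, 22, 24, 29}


A ⊂ B requires: A ⊆ B AND A ≠ B.
A ⊆ B? Yes
A = B? Yes
A = B, so A is not a PROPER subset.

No, A is not a proper subset of B


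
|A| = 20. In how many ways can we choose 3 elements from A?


C(n,k) = n! / (k!(n-k)!)
C(20,3) = 20! / (3!17!)
= 1140

C(20,3) = 1140


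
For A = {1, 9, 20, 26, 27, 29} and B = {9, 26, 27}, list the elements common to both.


A ∩ B = elements in both A and B
A = {1, 9, 20, 26, 27, 29}
B = {9, 26, 27}
A ∩ B = {9, 26, 27}

A ∩ B = {9, 26, 27}


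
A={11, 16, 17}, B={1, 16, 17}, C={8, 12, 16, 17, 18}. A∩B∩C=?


A ∩ B = {16, 17}
(A ∩ B) ∩ C = {16, 17}

A ∩ B ∩ C = {16, 17}


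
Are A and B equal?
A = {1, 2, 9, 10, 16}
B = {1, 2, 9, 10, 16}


Two sets are equal iff they have exactly the same elements.
A = {1, 2, 9, 10, 16}
B = {1, 2, 9, 10, 16}
Same elements → A = B

Yes, A = B


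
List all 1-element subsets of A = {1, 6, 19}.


|A| = 3, so A has C(3,1) = 3 subsets of size 1.
Enumerate by choosing 1 elements from A at a time:
{1}, {6}, {19}

1-element subsets (3 total): {1}, {6}, {19}


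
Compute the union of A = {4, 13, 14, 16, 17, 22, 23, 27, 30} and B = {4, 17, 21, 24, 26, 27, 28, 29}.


A ∪ B = all elements in A or B (or both)
A = {4, 13, 14, 16, 17, 22, 23, 27, 30}
B = {4, 17, 21, 24, 26, 27, 28, 29}
A ∪ B = {4, 13, 14, 16, 17, 21, 22, 23, 24, 26, 27, 28, 29, 30}

A ∪ B = {4, 13, 14, 16, 17, 21, 22, 23, 24, 26, 27, 28, 29, 30}


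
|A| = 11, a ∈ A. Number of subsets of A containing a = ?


Subsets of A containing a correspond to subsets of A \ {a}, which has 10 elements.
Count = 2^(n-1) = 2^10
= 1024

Number of subsets containing a = 1024


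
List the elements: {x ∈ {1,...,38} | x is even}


Checking each candidate:
Condition: even numbers in {1,...,38}
Result = {2, 4, 6, 8, 10, 12, 14, 16, 18, 20, 22, 24, 26, 28, 30, 32, 34, 36, 38}

{2, 4, 6, 8, 10, 12, 14, 16, 18, 20, 22, 24, 26, 28, 30, 32, 34, 36, 38}


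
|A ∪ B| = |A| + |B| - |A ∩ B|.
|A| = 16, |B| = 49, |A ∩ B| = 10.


|A ∪ B| = |A| + |B| - |A ∩ B|
= 16 + 49 - 10
= 55

|A ∪ B| = 55


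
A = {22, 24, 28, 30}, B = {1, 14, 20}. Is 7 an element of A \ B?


A = {22, 24, 28, 30}, B = {1, 14, 20}
A \ B = elements in A but not in B
A \ B = {22, 24, 28, 30}
Checking if 7 ∈ A \ B
7 is not in A \ B → False

7 ∉ A \ B


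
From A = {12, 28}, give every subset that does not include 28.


A subset of A that omits 28 is a subset of A \ {28}, so there are 2^(n-1) = 2^1 = 2 of them.
Subsets excluding 28: ∅, {12}

Subsets excluding 28 (2 total): ∅, {12}


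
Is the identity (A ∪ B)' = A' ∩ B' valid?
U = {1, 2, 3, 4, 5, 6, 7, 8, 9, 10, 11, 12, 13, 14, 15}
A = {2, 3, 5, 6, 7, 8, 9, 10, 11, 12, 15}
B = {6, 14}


LHS: A ∪ B = {2, 3, 5, 6, 7, 8, 9, 10, 11, 12, 14, 15}
(A ∪ B)' = U \ (A ∪ B) = {1, 4, 13}
A' = {1, 4, 13, 14}, B' = {1, 2, 3, 4, 5, 7, 8, 9, 10, 11, 12, 13, 15}
Claimed RHS: A' ∩ B' = {1, 4, 13}
Identity is VALID: LHS = RHS = {1, 4, 13} ✓

Identity is valid. (A ∪ B)' = A' ∩ B' = {1, 4, 13}


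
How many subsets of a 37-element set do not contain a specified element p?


Subsets of A avoiding p are subsets of A \ {p}, which has 36 elements.
Count = 2^(n-1) = 2^36
= 68719476736

Number of subsets avoiding p = 68719476736


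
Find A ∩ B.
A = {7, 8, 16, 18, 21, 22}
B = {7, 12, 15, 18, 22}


A ∩ B = elements in both A and B
A = {7, 8, 16, 18, 21, 22}
B = {7, 12, 15, 18, 22}
A ∩ B = {7, 18, 22}

A ∩ B = {7, 18, 22}


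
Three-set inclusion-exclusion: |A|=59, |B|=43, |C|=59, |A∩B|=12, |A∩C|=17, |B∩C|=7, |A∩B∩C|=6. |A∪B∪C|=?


|A∪B∪C| = |A|+|B|+|C| - |A∩B|-|A∩C|-|B∩C| + |A∩B∩C|
= 59+43+59 - 12-17-7 + 6
= 161 - 36 + 6
= 131

|A ∪ B ∪ C| = 131


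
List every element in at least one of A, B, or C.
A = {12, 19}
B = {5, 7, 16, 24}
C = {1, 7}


A ∪ B = {5, 7, 12, 16, 19, 24}
(A ∪ B) ∪ C = {1, 5, 7, 12, 16, 19, 24}

A ∪ B ∪ C = {1, 5, 7, 12, 16, 19, 24}


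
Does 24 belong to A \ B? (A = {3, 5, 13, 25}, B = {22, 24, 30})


A = {3, 5, 13, 25}, B = {22, 24, 30}
A \ B = elements in A but not in B
A \ B = {3, 5, 13, 25}
Checking if 24 ∈ A \ B
24 is not in A \ B → False

24 ∉ A \ B


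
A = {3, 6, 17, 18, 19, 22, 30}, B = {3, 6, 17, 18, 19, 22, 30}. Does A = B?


Two sets are equal iff they have exactly the same elements.
A = {3, 6, 17, 18, 19, 22, 30}
B = {3, 6, 17, 18, 19, 22, 30}
Same elements → A = B

Yes, A = B


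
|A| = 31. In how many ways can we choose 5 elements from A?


C(n,k) = n! / (k!(n-k)!)
C(31,5) = 31! / (5!26!)
= 169911

C(31,5) = 169911


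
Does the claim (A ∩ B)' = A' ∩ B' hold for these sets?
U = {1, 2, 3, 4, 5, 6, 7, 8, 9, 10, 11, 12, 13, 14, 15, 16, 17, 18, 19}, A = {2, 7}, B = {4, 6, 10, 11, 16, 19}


LHS: A ∩ B = ∅
(A ∩ B)' = U \ (A ∩ B) = {1, 2, 3, 4, 5, 6, 7, 8, 9, 10, 11, 12, 13, 14, 15, 16, 17, 18, 19}
A' = {1, 3, 4, 5, 6, 8, 9, 10, 11, 12, 13, 14, 15, 16, 17, 18, 19}, B' = {1, 2, 3, 5, 7, 8, 9, 12, 13, 14, 15, 17, 18}
Claimed RHS: A' ∩ B' = {1, 3, 5, 8, 9, 12, 13, 14, 15, 17, 18}
Identity is INVALID: LHS = {1, 2, 3, 4, 5, 6, 7, 8, 9, 10, 11, 12, 13, 14, 15, 16, 17, 18, 19} but the RHS claimed here equals {1, 3, 5, 8, 9, 12, 13, 14, 15, 17, 18}. The correct form is (A ∩ B)' = A' ∪ B'.

Identity is invalid: (A ∩ B)' = {1, 2, 3, 4, 5, 6, 7, 8, 9, 10, 11, 12, 13, 14, 15, 16, 17, 18, 19} but A' ∩ B' = {1, 3, 5, 8, 9, 12, 13, 14, 15, 17, 18}. The correct De Morgan law is (A ∩ B)' = A' ∪ B'.


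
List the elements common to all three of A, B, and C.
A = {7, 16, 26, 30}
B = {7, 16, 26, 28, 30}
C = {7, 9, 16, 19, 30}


A ∩ B = {7, 16, 26, 30}
(A ∩ B) ∩ C = {7, 16, 30}

A ∩ B ∩ C = {7, 16, 30}


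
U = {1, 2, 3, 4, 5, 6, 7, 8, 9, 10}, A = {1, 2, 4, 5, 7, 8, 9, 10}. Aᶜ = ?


Aᶜ = U \ A = elements in U but not in A
U = {1, 2, 3, 4, 5, 6, 7, 8, 9, 10}
A = {1, 2, 4, 5, 7, 8, 9, 10}
Aᶜ = {3, 6}

Aᶜ = {3, 6}
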